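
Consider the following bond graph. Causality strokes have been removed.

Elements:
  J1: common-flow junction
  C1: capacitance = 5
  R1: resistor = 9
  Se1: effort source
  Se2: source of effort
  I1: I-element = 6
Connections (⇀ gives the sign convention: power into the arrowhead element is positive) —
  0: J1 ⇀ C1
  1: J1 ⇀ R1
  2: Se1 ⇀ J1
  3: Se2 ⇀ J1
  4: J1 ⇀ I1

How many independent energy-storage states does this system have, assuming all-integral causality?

2  (C1, I1 all integral)

β2 stroke→J1  (Se1 (Se) sets effort on bond)
β3 stroke→J1  (Se2: effort source, stroke at far end)
β0 stroke→J1  (prefer integral on C1)
β4 stroke→I1  (prefer integral on I1)
β1 stroke→J1  (common-f at J1 fixed by 4)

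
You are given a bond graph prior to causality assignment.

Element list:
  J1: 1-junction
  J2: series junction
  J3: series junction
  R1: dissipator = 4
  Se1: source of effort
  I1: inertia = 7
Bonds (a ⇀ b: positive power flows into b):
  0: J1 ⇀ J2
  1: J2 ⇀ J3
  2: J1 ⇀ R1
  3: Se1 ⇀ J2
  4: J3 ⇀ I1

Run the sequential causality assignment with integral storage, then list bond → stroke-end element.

β3 stroke→J2  (Se1 (Se) sets effort on bond)
β4 stroke→I1  (I1 outputs flow p/I1)
β1 stroke→J3  (common-f at J3 fixed by 4)
β0 stroke→J2  (1-jn J2 has f-setter on 1)
β2 stroke→J1  (J1: bond 0 brought flow, rest push out)

β0 stroke at J2
β1 stroke at J3
β2 stroke at J1
β3 stroke at J2
β4 stroke at I1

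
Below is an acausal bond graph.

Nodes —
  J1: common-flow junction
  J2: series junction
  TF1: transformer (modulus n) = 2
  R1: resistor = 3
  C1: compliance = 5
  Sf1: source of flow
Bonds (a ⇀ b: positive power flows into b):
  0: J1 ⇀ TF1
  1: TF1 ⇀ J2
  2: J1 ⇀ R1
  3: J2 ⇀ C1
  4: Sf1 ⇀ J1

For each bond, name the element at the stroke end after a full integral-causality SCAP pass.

β0 stroke at J1
β1 stroke at TF1
β2 stroke at J1
β3 stroke at J2
β4 stroke at Sf1

b4 →Sf1  (source Sf1 imposes f)
b0 →J1  (1-jn J1 has f-setter on 4)
b2 →J1  (J1: bond 4 brought flow, rest push out)
b1 →TF1  (through TF1, causality passes straight; one stroke at TF1)
b3 →J2  (J2: bond 1 brought flow, rest push out)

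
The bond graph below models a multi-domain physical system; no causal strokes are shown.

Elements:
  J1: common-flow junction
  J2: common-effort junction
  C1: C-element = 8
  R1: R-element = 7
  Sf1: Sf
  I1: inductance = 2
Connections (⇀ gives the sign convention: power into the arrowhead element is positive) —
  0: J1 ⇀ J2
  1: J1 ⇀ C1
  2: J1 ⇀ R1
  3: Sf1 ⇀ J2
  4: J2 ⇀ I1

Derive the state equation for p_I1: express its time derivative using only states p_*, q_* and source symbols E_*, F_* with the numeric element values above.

dp_I1/dt = 7*F_Sf1 - 7*p_I1/2 - q_C1/8

β3 stroke→Sf1  (Sf1 fixes flow; stroke at Sf1)
β1 stroke→J1  (prefer integral on C1)
β4 stroke→I1  (I1 outputs flow p/I1)
β0 stroke→J2  (only one effort-in slot at J2)
β2 stroke→J1  (J1 flow already set via bond 0)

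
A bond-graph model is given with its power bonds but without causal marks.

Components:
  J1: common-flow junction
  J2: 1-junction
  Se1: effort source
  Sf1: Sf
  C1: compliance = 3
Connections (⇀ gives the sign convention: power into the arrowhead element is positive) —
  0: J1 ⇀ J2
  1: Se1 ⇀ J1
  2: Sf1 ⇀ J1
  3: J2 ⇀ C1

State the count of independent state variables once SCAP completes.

1  (C1 all integral)

bond 1 stroke→J1  (Se1 fixes effort; stroke away)
bond 2 stroke→Sf1  (Sf1: flow source, stroke at near end)
bond 0 stroke→J1  (J1 flow already set via bond 2)
bond 3 stroke→J2  (1-jn J2 has f-setter on 0)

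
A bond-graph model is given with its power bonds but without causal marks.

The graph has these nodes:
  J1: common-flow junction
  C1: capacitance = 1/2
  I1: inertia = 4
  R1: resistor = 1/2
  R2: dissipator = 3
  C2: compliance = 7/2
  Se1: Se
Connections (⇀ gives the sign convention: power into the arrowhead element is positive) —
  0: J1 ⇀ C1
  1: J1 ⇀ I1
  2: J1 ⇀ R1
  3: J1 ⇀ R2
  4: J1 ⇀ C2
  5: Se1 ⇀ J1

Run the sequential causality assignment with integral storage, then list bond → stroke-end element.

β5 stroke→J1  (source Se1 imposes e)
β0 stroke→J1  (prefer integral on C1)
β1 stroke→I1  (I1 outputs flow p/I1)
β2 stroke→J1  (J1: bond 1 brought flow, rest push out)
β3 stroke→J1  (J1: bond 1 brought flow, rest push out)
β4 stroke→J1  (J1 flow already set via bond 1)

b0 stroke→J1
b1 stroke→I1
b2 stroke→J1
b3 stroke→J1
b4 stroke→J1
b5 stroke→J1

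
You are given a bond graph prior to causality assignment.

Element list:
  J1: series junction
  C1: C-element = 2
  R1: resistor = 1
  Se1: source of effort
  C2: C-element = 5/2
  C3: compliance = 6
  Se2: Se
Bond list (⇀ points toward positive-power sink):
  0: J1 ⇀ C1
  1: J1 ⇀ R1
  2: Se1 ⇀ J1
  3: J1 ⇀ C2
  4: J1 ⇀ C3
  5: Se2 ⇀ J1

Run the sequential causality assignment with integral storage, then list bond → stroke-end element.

b2 stroke→J1  (Se1 fixes effort; stroke away)
b5 stroke→J1  (Se2 fixes effort; stroke away)
b0 stroke→J1  (C1 outputs effort q/C1)
b3 stroke→J1  (C2 outputs effort q/C2)
b4 stroke→J1  (C3 integral (e out))
b1 stroke→R1  (J1: last free bond brings flow in)

β0 stroke→J1
β1 stroke→R1
β2 stroke→J1
β3 stroke→J1
β4 stroke→J1
β5 stroke→J1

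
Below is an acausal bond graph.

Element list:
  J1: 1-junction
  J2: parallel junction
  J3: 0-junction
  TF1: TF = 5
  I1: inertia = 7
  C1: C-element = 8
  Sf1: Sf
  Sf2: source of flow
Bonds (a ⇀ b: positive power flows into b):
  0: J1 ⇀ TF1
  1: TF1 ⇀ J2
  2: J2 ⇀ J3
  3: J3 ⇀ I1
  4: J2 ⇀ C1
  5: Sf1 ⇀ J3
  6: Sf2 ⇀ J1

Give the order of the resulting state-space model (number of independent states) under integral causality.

2  (C1, I1 all integral)

#5 →Sf1  (Sf1: flow source, stroke at near end)
#6 →Sf2  (Sf2: flow source, stroke at near end)
#0 →J1  (1-jn J1 has f-setter on 6)
#1 →TF1  (through TF1, causality passes straight; one stroke at TF1)
#3 →I1  (I1: I, integral causality)
#2 →J3  (J3 needs exactly one e-in)
#4 →J2  (J2 needs exactly one e-in)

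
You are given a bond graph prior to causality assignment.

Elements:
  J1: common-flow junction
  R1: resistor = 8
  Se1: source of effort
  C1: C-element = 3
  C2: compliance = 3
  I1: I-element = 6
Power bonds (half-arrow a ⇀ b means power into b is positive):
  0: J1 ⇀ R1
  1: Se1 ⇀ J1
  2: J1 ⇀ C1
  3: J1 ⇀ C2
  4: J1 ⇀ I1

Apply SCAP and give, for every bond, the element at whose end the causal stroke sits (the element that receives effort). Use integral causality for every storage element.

b0 |J1
b1 |J1
b2 |J1
b3 |J1
b4 |I1

β1 stroke→J1  (Se1 (Se) sets effort on bond)
β2 stroke→J1  (prefer integral on C1)
β3 stroke→J1  (C2 outputs effort q/C2)
β4 stroke→I1  (I1 outputs flow p/I1)
β0 stroke→J1  (J1: bond 4 brought flow, rest push out)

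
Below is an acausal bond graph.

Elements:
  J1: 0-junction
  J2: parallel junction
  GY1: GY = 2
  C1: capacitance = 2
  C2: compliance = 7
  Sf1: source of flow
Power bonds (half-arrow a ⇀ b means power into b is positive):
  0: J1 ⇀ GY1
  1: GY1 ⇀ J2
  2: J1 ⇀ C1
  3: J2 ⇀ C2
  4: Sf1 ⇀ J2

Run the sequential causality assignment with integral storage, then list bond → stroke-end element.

#4 stroke→Sf1  (Sf1: flow source, stroke at near end)
#2 stroke→J1  (C1 outputs effort q/C1)
#0 stroke→GY1  (common-e at J1 fixed by 2)
#1 stroke→GY1  (GY GY1: same side as bond 0)
#3 stroke→J2  (only one effort-in slot at J2)

b0 →GY1
b1 →GY1
b2 →J1
b3 →J2
b4 →Sf1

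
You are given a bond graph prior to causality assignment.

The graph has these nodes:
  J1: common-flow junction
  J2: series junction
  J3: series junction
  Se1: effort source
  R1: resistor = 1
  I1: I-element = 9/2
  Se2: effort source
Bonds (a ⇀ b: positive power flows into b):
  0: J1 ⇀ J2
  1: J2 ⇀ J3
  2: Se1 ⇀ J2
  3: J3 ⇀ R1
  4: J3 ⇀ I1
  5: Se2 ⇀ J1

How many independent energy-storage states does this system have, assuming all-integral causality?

1  (I1 all integral)

β2 |J2  (source Se1 imposes e)
β5 |J1  (Se2 (Se) sets effort on bond)
β0 |J2  (J1: last free bond brings flow in)
β1 |J3  (only one flow-in slot at J2)
β4 |I1  (I1 outputs flow p/I1)
β3 |J3  (common-f at J3 fixed by 4)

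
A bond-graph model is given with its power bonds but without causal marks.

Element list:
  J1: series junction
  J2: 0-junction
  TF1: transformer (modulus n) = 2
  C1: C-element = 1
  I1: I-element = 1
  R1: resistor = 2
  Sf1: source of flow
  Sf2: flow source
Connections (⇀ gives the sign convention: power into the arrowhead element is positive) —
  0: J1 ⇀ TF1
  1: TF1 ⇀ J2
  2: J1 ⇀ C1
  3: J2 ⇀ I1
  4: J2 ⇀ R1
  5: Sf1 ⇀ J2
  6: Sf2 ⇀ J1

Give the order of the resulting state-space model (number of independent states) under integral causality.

bond 5 stroke at Sf1  (Sf1 (Sf) sets flow on bond)
bond 6 stroke at Sf2  (Sf2 fixes flow; stroke at Sf2)
bond 0 stroke at J1  (1-jn J1 has f-setter on 6)
bond 2 stroke at J1  (1-jn J1 has f-setter on 6)
bond 1 stroke at TF1  (through TF1, causality passes straight; one stroke at TF1)
bond 3 stroke at I1  (I1 outputs flow p/I1)
bond 4 stroke at J2  (closing 0-jn rule on J2)

2  (C1, I1 all integral)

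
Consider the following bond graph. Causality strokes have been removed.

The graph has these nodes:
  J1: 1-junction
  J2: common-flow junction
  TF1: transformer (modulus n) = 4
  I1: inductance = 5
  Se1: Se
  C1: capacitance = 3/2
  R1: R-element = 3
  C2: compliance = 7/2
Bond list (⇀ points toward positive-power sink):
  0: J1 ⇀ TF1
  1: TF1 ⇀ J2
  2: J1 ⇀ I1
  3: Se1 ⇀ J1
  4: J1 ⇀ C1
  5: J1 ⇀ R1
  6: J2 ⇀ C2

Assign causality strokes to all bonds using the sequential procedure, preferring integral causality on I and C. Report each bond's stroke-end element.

β0 stroke at J1
β1 stroke at TF1
β2 stroke at I1
β3 stroke at J1
β4 stroke at J1
β5 stroke at J1
β6 stroke at J2

β3 stroke→J1  (source Se1 imposes e)
β2 stroke→I1  (prefer integral on I1)
β0 stroke→J1  (1-jn J1 has f-setter on 2)
β4 stroke→J1  (common-f at J1 fixed by 2)
β5 stroke→J1  (J1: bond 2 brought flow, rest push out)
β1 stroke→TF1  (through TF1, causality passes straight; one stroke at TF1)
β6 stroke→J2  (J2 flow already set via bond 1)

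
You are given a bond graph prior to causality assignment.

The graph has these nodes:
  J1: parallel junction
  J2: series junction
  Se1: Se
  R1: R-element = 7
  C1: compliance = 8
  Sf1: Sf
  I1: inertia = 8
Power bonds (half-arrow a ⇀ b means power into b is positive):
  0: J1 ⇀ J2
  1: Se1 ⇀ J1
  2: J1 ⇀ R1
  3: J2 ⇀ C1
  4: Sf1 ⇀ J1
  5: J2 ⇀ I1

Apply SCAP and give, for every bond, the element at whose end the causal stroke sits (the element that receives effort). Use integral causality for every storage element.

β1 stroke at J1  (Se1: effort source, stroke at far end)
β4 stroke at Sf1  (Sf1: flow source, stroke at near end)
β0 stroke at J2  (J1: bond 1 brought effort, rest push out)
β2 stroke at R1  (common-e at J1 fixed by 1)
β3 stroke at J2  (prefer integral on C1)
β5 stroke at I1  (J2: last free bond brings flow in)

b0 |J2
b1 |J1
b2 |R1
b3 |J2
b4 |Sf1
b5 |I1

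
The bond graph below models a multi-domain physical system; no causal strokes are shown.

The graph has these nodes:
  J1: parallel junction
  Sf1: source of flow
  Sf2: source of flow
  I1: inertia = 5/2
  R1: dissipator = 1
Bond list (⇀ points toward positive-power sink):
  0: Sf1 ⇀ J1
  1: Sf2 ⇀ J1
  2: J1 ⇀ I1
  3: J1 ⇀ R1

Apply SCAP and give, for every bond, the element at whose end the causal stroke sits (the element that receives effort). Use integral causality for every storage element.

β0 →Sf1
β1 →Sf2
β2 →I1
β3 →J1

bond 0 →Sf1  (Sf1: flow source, stroke at near end)
bond 1 →Sf2  (Sf2: flow source, stroke at near end)
bond 2 →I1  (I1: I, integral causality)
bond 3 →J1  (J1 needs exactly one e-in)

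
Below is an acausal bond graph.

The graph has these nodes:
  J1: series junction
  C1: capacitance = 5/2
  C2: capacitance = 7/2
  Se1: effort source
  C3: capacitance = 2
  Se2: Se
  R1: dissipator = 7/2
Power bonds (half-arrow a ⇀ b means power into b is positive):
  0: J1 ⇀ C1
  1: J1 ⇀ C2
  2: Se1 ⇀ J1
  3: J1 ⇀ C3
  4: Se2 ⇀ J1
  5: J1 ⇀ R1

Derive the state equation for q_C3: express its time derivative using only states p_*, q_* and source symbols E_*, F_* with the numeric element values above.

b2 |J1  (Se1: effort source, stroke at far end)
b4 |J1  (source Se2 imposes e)
b0 |J1  (C1 outputs effort q/C1)
b1 |J1  (C2 outputs effort q/C2)
b3 |J1  (prefer integral on C3)
b5 |R1  (closing 1-jn rule on J1)

dq_C3/dt = 2*E_Se1/7 + 2*E_Se2/7 - 4*q_C1/35 - 4*q_C2/49 - q_C3/7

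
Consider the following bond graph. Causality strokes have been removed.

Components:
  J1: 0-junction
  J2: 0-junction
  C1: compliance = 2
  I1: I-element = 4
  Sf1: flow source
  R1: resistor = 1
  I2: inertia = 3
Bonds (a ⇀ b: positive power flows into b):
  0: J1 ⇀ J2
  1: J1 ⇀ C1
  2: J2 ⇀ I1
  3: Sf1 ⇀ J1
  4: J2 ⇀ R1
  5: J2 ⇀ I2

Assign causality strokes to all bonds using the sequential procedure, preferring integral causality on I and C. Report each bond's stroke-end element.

#0 stroke at J2
#1 stroke at J1
#2 stroke at I1
#3 stroke at Sf1
#4 stroke at R1
#5 stroke at I2

b3 →Sf1  (Sf1: flow source, stroke at near end)
b1 →J1  (C1 integral (e out))
b0 →J2  (J1: bond 1 brought effort, rest push out)
b2 →I1  (common-e at J2 fixed by 0)
b4 →R1  (0-jn J2 has e-setter on 0)
b5 →I2  (0-jn J2 has e-setter on 0)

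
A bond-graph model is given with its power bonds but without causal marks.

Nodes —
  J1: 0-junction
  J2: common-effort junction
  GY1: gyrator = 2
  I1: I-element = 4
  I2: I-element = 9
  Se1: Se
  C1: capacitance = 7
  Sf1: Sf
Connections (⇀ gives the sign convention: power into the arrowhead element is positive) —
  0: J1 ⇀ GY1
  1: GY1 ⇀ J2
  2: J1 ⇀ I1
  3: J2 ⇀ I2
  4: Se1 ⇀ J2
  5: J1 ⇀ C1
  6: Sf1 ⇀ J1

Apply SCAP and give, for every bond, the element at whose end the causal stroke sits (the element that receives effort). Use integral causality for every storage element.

β4 stroke→J2  (Se1: effort source, stroke at far end)
β6 stroke→Sf1  (Sf1 fixes flow; stroke at Sf1)
β1 stroke→GY1  (J2: bond 4 brought effort, rest push out)
β3 stroke→I2  (0-jn J2 has e-setter on 4)
β0 stroke→GY1  (through GY1, causality inverts; strokes same side of GY1)
β2 stroke→I1  (I1: I, integral causality)
β5 stroke→J1  (J1 needs exactly one e-in)

b0 stroke at GY1
b1 stroke at GY1
b2 stroke at I1
b3 stroke at I2
b4 stroke at J2
b5 stroke at J1
b6 stroke at Sf1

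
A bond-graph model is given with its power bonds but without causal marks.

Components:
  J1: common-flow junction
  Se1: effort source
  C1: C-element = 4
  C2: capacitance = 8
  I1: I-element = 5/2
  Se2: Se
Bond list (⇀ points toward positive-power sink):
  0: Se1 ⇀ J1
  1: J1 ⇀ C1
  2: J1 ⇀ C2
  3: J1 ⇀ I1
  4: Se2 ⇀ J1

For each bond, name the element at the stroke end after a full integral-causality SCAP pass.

b0 →J1
b1 →J1
b2 →J1
b3 →I1
b4 →J1

β0 stroke at J1  (source Se1 imposes e)
β4 stroke at J1  (Se2: effort source, stroke at far end)
β1 stroke at J1  (C1: C, integral causality)
β2 stroke at J1  (C2 integral (e out))
β3 stroke at I1  (J1 needs exactly one f-in)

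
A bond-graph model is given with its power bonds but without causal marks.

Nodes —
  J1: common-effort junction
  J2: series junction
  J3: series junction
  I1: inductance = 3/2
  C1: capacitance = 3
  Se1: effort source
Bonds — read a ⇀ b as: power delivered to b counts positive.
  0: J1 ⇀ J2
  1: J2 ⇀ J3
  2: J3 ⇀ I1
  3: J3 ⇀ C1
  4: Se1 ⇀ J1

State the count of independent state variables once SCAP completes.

β4 →J1  (source Se1 imposes e)
β0 →J2  (0-jn J1 has e-setter on 4)
β1 →J3  (only one flow-in slot at J2)
β2 →I1  (I1: I, integral causality)
β3 →J3  (J3: bond 2 brought flow, rest push out)

2  (C1, I1 all integral)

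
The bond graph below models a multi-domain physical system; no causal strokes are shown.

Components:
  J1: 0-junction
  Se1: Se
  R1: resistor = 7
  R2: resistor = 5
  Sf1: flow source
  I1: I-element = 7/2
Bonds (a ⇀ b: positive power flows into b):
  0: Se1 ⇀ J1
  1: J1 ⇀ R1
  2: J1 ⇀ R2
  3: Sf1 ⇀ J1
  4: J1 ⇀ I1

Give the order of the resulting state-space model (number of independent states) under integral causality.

1  (I1 all integral)

β0 stroke→J1  (Se1 fixes effort; stroke away)
β3 stroke→Sf1  (Sf1 (Sf) sets flow on bond)
β1 stroke→R1  (J1: bond 0 brought effort, rest push out)
β2 stroke→R2  (J1: bond 0 brought effort, rest push out)
β4 stroke→I1  (J1: bond 0 brought effort, rest push out)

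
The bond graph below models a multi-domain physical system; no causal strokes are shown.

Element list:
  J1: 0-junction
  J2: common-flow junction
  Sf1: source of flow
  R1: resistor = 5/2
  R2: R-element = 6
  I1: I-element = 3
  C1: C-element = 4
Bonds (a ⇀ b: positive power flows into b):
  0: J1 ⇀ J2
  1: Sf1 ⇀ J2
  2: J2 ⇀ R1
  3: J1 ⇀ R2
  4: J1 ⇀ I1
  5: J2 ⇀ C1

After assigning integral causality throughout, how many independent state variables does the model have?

bond 1 |Sf1  (Sf1 fixes flow; stroke at Sf1)
bond 0 |J2  (common-f at J2 fixed by 1)
bond 2 |J2  (1-jn J2 has f-setter on 1)
bond 5 |J2  (J2: bond 1 brought flow, rest push out)
bond 4 |I1  (I1 integral (f out))
bond 3 |J1  (closing 0-jn rule on J1)

2  (C1, I1 all integral)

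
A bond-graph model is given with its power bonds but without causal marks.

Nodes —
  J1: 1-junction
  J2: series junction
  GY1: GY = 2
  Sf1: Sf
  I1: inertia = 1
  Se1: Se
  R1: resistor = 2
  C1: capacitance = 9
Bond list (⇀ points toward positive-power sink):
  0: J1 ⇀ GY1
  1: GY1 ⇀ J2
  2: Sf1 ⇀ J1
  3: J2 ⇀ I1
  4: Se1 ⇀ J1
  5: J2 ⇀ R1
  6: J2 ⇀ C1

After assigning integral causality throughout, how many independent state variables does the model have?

bond 2 →Sf1  (Sf1: flow source, stroke at near end)
bond 4 →J1  (Se1 fixes effort; stroke away)
bond 0 →J1  (1-jn J1 has f-setter on 2)
bond 1 →J2  (GY GY1: same side as bond 0)
bond 3 →I1  (I1: I, integral causality)
bond 5 →J2  (common-f at J2 fixed by 3)
bond 6 →J2  (J2 flow already set via bond 3)

2  (C1, I1 all integral)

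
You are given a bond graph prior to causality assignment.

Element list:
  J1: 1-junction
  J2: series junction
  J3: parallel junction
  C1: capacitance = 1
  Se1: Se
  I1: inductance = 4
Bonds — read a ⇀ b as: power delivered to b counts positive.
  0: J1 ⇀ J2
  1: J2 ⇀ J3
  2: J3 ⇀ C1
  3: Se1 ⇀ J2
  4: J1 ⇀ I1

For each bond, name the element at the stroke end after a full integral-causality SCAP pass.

β3 |J2  (Se1: effort source, stroke at far end)
β2 |J3  (C1 outputs effort q/C1)
β1 |J2  (J3: bond 2 brought effort, rest push out)
β0 |J1  (J2: last free bond brings flow in)
β4 |I1  (J1: last free bond brings flow in)

#0 |J1
#1 |J2
#2 |J3
#3 |J2
#4 |I1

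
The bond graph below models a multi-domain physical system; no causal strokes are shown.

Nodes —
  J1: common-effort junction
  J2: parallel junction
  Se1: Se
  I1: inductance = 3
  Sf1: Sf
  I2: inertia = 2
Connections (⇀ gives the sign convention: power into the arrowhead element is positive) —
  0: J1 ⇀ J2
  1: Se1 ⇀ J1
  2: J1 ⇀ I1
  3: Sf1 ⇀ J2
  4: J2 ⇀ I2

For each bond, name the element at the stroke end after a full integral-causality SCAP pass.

β0 →J2
β1 →J1
β2 →I1
β3 →Sf1
β4 →I2

b1 →J1  (Se1 fixes effort; stroke away)
b3 →Sf1  (Sf1 (Sf) sets flow on bond)
b0 →J2  (0-jn J1 has e-setter on 1)
b2 →I1  (common-e at J1 fixed by 1)
b4 →I2  (0-jn J2 has e-setter on 0)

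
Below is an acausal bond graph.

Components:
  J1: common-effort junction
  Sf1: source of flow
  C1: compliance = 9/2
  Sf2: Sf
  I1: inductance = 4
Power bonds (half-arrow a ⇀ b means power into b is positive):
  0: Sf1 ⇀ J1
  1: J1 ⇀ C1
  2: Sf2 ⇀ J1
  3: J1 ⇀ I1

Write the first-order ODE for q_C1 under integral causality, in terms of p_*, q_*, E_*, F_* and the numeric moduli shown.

b0 stroke at Sf1  (Sf1 fixes flow; stroke at Sf1)
b2 stroke at Sf2  (source Sf2 imposes f)
b1 stroke at J1  (C1: C, integral causality)
b3 stroke at I1  (J1: bond 1 brought effort, rest push out)

dq_C1/dt = F_Sf1 + F_Sf2 - p_I1/4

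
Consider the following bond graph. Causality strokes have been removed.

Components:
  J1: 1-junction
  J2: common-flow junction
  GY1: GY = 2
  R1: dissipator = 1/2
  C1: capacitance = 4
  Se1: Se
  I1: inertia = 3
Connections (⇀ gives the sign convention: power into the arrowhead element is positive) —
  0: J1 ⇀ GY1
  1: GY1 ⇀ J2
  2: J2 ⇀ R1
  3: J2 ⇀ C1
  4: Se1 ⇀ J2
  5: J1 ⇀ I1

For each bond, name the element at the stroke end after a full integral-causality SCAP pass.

β0 stroke at J1
β1 stroke at J2
β2 stroke at R1
β3 stroke at J2
β4 stroke at J2
β5 stroke at I1

b4 |J2  (Se1: effort source, stroke at far end)
b3 |J2  (prefer integral on C1)
b5 |I1  (I1: I, integral causality)
b0 |J1  (J1 flow already set via bond 5)
b1 |J2  (GY1 both-in/both-out from 0)
b2 |R1  (only one flow-in slot at J2)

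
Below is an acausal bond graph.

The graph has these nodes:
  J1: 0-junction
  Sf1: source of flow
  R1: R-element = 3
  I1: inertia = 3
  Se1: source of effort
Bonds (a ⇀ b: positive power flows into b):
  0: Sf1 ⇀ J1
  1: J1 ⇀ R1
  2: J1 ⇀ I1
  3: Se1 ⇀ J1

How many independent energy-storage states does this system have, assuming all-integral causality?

1  (I1 all integral)

b0 stroke at Sf1  (source Sf1 imposes f)
b3 stroke at J1  (Se1 fixes effort; stroke away)
b1 stroke at R1  (J1 effort already set via bond 3)
b2 stroke at I1  (common-e at J1 fixed by 3)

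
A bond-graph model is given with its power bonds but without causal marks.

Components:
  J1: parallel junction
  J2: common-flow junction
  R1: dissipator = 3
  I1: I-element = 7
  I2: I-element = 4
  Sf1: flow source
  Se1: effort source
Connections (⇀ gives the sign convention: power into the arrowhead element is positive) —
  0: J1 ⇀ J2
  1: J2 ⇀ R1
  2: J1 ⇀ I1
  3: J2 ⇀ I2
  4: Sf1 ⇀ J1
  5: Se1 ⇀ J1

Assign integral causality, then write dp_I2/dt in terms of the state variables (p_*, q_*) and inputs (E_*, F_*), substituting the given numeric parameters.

b4 →Sf1  (Sf1: flow source, stroke at near end)
b5 →J1  (Se1 fixes effort; stroke away)
b0 →J2  (J1: bond 5 brought effort, rest push out)
b2 →I1  (J1: bond 5 brought effort, rest push out)
b3 →I2  (prefer integral on I2)
b1 →J2  (common-f at J2 fixed by 3)

dp_I2/dt = E_Se1 - 3*p_I2/4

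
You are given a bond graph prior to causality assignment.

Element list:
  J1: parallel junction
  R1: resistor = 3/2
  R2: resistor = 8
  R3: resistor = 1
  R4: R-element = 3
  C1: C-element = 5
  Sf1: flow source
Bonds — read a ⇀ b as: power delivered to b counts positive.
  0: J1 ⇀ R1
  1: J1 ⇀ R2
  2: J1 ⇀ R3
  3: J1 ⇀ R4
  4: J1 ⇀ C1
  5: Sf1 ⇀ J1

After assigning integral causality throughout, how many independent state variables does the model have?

1  (C1 all integral)

#5 |Sf1  (source Sf1 imposes f)
#4 |J1  (C1 integral (e out))
#0 |R1  (J1: bond 4 brought effort, rest push out)
#1 |R2  (J1 effort already set via bond 4)
#2 |R3  (J1: bond 4 brought effort, rest push out)
#3 |R4  (J1 effort already set via bond 4)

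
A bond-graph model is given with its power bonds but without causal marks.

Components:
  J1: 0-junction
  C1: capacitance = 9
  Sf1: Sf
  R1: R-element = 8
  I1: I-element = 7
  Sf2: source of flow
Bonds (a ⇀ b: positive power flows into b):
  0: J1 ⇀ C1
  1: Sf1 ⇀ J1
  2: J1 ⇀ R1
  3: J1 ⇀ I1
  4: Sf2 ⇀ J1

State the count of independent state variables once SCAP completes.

2  (C1, I1 all integral)

#1 stroke at Sf1  (Sf1 (Sf) sets flow on bond)
#4 stroke at Sf2  (source Sf2 imposes f)
#0 stroke at J1  (prefer integral on C1)
#2 stroke at R1  (0-jn J1 has e-setter on 0)
#3 stroke at I1  (J1: bond 0 brought effort, rest push out)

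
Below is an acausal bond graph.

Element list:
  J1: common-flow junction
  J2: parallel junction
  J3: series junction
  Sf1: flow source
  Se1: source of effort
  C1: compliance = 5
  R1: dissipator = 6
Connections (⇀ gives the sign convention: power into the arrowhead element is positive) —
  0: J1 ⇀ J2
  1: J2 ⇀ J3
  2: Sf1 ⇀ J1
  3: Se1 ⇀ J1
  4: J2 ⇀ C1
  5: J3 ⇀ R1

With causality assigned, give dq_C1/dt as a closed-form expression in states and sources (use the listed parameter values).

#2 →Sf1  (Sf1 fixes flow; stroke at Sf1)
#3 →J1  (source Se1 imposes e)
#0 →J1  (J1: bond 2 brought flow, rest push out)
#4 →J2  (prefer integral on C1)
#1 →J3  (0-jn J2 has e-setter on 4)
#5 →R1  (only one flow-in slot at J3)

dq_C1/dt = F_Sf1 - q_C1/30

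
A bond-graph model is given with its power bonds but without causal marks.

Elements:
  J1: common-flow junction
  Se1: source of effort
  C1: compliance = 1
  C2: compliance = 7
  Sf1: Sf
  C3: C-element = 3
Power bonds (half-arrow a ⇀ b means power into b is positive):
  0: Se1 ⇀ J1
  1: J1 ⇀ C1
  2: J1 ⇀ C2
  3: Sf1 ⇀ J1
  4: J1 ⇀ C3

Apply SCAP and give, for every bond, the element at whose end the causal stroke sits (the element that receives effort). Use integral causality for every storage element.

#0 →J1
#1 →J1
#2 →J1
#3 →Sf1
#4 →J1

β0 →J1  (Se1: effort source, stroke at far end)
β3 →Sf1  (Sf1 fixes flow; stroke at Sf1)
β1 →J1  (common-f at J1 fixed by 3)
β2 →J1  (common-f at J1 fixed by 3)
β4 →J1  (J1: bond 3 brought flow, rest push out)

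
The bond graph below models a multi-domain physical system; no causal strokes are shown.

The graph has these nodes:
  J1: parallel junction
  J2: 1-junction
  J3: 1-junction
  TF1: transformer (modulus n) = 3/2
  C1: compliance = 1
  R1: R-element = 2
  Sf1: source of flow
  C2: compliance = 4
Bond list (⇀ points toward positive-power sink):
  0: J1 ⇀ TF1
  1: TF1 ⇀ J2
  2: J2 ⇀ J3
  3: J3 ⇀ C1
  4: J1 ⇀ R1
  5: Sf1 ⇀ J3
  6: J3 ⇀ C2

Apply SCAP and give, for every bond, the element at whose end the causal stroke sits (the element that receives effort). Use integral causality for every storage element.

#5 stroke at Sf1  (Sf1: flow source, stroke at near end)
#2 stroke at J3  (J3 flow already set via bond 5)
#3 stroke at J3  (J3: bond 5 brought flow, rest push out)
#6 stroke at J3  (1-jn J3 has f-setter on 5)
#1 stroke at J2  (J2: bond 2 brought flow, rest push out)
#0 stroke at TF1  (through TF1, causality passes straight; one stroke at TF1)
#4 stroke at J1  (J1: last free bond brings effort in)

b0 →TF1
b1 →J2
b2 →J3
b3 →J3
b4 →J1
b5 →Sf1
b6 →J3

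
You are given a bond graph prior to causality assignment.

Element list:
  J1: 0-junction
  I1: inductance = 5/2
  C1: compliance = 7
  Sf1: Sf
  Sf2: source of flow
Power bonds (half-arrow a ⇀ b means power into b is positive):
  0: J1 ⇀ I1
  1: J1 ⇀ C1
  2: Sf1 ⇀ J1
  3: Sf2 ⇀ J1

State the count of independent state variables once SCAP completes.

β2 stroke→Sf1  (source Sf1 imposes f)
β3 stroke→Sf2  (Sf2 (Sf) sets flow on bond)
β0 stroke→I1  (I1: I, integral causality)
β1 stroke→J1  (closing 0-jn rule on J1)

2  (C1, I1 all integral)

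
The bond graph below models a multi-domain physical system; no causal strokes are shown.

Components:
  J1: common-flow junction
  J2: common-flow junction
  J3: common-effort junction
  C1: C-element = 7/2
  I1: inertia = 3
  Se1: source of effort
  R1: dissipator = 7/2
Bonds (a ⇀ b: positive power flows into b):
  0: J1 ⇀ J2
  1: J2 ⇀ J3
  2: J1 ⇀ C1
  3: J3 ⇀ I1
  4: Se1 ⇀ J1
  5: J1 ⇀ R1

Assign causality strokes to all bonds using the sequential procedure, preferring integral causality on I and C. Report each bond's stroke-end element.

β4 stroke→J1  (Se1 (Se) sets effort on bond)
β2 stroke→J1  (prefer integral on C1)
β3 stroke→I1  (prefer integral on I1)
β1 stroke→J3  (J3 needs exactly one e-in)
β0 stroke→J2  (J2: bond 1 brought flow, rest push out)
β5 stroke→J1  (common-f at J1 fixed by 0)

bond 0 →J2
bond 1 →J3
bond 2 →J1
bond 3 →I1
bond 4 →J1
bond 5 →J1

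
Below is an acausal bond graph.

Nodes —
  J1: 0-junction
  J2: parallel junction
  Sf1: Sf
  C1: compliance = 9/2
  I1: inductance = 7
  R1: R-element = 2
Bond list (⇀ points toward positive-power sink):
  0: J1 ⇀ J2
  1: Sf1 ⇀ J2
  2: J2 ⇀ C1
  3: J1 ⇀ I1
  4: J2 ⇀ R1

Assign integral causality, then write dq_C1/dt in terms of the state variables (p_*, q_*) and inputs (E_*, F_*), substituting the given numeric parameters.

bond 1 →Sf1  (source Sf1 imposes f)
bond 2 →J2  (C1: C, integral causality)
bond 0 →J1  (J2: bond 2 brought effort, rest push out)
bond 4 →R1  (J2 effort already set via bond 2)
bond 3 →I1  (J1: bond 0 brought effort, rest push out)

dq_C1/dt = F_Sf1 - p_I1/7 - q_C1/9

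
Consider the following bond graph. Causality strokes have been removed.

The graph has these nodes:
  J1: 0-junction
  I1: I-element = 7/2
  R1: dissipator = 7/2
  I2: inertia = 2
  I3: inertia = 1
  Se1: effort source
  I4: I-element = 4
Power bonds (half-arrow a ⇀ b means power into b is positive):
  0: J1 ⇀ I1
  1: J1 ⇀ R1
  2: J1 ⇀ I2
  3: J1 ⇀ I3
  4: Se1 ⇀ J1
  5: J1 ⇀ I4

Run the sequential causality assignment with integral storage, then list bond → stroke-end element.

bond 4 stroke at J1  (Se1: effort source, stroke at far end)
bond 0 stroke at I1  (J1: bond 4 brought effort, rest push out)
bond 1 stroke at R1  (J1 effort already set via bond 4)
bond 2 stroke at I2  (J1: bond 4 brought effort, rest push out)
bond 3 stroke at I3  (J1 effort already set via bond 4)
bond 5 stroke at I4  (common-e at J1 fixed by 4)

bond 0 →I1
bond 1 →R1
bond 2 →I2
bond 3 →I3
bond 4 →J1
bond 5 →I4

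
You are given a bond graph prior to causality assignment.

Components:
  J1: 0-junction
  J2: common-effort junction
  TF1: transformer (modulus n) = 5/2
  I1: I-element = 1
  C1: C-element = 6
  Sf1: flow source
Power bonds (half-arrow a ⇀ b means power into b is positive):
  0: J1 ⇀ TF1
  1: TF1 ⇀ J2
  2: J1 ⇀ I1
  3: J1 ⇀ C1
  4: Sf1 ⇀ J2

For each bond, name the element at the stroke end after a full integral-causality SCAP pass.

bond 0 stroke at TF1
bond 1 stroke at J2
bond 2 stroke at I1
bond 3 stroke at J1
bond 4 stroke at Sf1

b4 stroke→Sf1  (Sf1 fixes flow; stroke at Sf1)
b1 stroke→J2  (closing 0-jn rule on J2)
b0 stroke→TF1  (TF1: transformer flips bond 1)
b2 stroke→I1  (I1 integral (f out))
b3 stroke→J1  (J1: last free bond brings effort in)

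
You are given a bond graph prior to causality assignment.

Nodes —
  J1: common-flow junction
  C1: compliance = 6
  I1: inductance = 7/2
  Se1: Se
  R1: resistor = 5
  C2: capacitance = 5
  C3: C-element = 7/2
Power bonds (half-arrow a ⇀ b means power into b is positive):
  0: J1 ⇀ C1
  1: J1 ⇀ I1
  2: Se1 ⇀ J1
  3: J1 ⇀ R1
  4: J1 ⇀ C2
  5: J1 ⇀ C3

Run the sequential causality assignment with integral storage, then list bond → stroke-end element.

#2 stroke at J1  (Se1 (Se) sets effort on bond)
#0 stroke at J1  (C1 integral (e out))
#1 stroke at I1  (prefer integral on I1)
#3 stroke at J1  (J1: bond 1 brought flow, rest push out)
#4 stroke at J1  (common-f at J1 fixed by 1)
#5 stroke at J1  (J1 flow already set via bond 1)

β0 →J1
β1 →I1
β2 →J1
β3 →J1
β4 →J1
β5 →J1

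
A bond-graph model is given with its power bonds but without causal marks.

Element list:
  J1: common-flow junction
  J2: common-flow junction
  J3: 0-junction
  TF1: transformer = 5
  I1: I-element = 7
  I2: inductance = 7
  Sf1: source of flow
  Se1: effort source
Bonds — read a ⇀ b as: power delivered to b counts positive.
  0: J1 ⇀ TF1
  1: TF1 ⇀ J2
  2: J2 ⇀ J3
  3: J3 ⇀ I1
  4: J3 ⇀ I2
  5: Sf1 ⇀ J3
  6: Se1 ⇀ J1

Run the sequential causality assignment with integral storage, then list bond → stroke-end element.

bond 5 stroke at Sf1  (Sf1: flow source, stroke at near end)
bond 6 stroke at J1  (Se1: effort source, stroke at far end)
bond 0 stroke at TF1  (closing 1-jn rule on J1)
bond 1 stroke at J2  (TF1 one-in-one-out from 0)
bond 2 stroke at J3  (J2 needs exactly one f-in)
bond 3 stroke at I1  (0-jn J3 has e-setter on 2)
bond 4 stroke at I2  (J3: bond 2 brought effort, rest push out)

#0 →TF1
#1 →J2
#2 →J3
#3 →I1
#4 →I2
#5 →Sf1
#6 →J1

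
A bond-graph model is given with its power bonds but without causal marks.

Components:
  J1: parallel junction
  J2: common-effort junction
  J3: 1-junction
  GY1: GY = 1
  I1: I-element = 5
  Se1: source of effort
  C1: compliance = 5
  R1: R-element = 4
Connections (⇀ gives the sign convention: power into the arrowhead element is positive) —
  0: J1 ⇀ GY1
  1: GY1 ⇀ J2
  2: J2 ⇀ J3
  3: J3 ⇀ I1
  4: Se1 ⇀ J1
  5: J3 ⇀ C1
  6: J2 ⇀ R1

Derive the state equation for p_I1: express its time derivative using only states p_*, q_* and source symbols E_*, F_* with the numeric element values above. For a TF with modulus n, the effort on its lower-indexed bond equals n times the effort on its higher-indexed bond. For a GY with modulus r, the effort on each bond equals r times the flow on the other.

dp_I1/dt = 4*E_Se1 - 4*p_I1/5 - q_C1/5

b4 stroke at J1  (Se1 fixes effort; stroke away)
b0 stroke at GY1  (common-e at J1 fixed by 4)
b1 stroke at GY1  (through GY1, causality inverts; strokes same side of GY1)
b3 stroke at I1  (I1: I, integral causality)
b2 stroke at J3  (1-jn J3 has f-setter on 3)
b5 stroke at J3  (J3: bond 3 brought flow, rest push out)
b6 stroke at J2  (only one effort-in slot at J2)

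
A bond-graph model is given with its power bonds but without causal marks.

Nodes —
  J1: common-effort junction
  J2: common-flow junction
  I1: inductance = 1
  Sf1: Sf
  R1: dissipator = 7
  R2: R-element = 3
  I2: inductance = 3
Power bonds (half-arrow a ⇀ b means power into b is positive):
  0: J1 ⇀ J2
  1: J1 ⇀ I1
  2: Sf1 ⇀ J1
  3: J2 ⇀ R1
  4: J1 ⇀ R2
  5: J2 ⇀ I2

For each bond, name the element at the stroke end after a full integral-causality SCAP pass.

bond 0 →J2
bond 1 →I1
bond 2 →Sf1
bond 3 →J2
bond 4 →J1
bond 5 →I2

#2 stroke→Sf1  (Sf1 fixes flow; stroke at Sf1)
#1 stroke→I1  (prefer integral on I1)
#5 stroke→I2  (I2 outputs flow p/I2)
#0 stroke→J2  (1-jn J2 has f-setter on 5)
#3 stroke→J2  (common-f at J2 fixed by 5)
#4 stroke→J1  (only one effort-in slot at J1)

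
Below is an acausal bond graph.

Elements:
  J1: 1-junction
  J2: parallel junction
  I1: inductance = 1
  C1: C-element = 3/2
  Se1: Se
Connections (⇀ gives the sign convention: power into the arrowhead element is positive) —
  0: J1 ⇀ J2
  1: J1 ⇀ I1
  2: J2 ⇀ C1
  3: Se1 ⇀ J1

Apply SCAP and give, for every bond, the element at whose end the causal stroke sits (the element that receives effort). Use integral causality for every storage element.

b0 |J1
b1 |I1
b2 |J2
b3 |J1

#3 stroke→J1  (Se1 fixes effort; stroke away)
#1 stroke→I1  (I1: I, integral causality)
#0 stroke→J1  (common-f at J1 fixed by 1)
#2 stroke→J2  (closing 0-jn rule on J2)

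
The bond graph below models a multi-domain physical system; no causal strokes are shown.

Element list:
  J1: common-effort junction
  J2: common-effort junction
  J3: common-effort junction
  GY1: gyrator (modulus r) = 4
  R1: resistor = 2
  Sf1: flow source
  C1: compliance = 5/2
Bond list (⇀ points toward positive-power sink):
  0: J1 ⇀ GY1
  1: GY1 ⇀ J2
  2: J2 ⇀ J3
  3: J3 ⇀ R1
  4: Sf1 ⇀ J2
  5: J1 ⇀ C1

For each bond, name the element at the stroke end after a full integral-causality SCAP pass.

β4 |Sf1  (Sf1 (Sf) sets flow on bond)
β5 |J1  (C1: C, integral causality)
β0 |GY1  (J1: bond 5 brought effort, rest push out)
β1 |GY1  (GY GY1: same side as bond 0)
β2 |J2  (J2 needs exactly one e-in)
β3 |J3  (closing 0-jn rule on J3)

#0 stroke→GY1
#1 stroke→GY1
#2 stroke→J2
#3 stroke→J3
#4 stroke→Sf1
#5 stroke→J1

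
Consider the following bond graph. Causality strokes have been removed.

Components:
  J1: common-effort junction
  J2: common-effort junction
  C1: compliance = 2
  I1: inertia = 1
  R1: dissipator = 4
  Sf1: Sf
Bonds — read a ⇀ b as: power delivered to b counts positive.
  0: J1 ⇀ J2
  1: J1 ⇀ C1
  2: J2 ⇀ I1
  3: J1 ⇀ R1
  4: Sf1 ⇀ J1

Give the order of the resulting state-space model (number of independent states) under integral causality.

2  (C1, I1 all integral)

bond 4 |Sf1  (source Sf1 imposes f)
bond 1 |J1  (C1 integral (e out))
bond 0 |J2  (common-e at J1 fixed by 1)
bond 3 |R1  (common-e at J1 fixed by 1)
bond 2 |I1  (0-jn J2 has e-setter on 0)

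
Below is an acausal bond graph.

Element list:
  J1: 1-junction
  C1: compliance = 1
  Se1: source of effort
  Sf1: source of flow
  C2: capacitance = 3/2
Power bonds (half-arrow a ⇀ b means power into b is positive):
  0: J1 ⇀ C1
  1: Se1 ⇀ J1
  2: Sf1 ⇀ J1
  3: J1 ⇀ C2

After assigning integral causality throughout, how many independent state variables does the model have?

2  (C1, C2 all integral)

bond 1 |J1  (Se1 (Se) sets effort on bond)
bond 2 |Sf1  (source Sf1 imposes f)
bond 0 |J1  (J1: bond 2 brought flow, rest push out)
bond 3 |J1  (J1: bond 2 brought flow, rest push out)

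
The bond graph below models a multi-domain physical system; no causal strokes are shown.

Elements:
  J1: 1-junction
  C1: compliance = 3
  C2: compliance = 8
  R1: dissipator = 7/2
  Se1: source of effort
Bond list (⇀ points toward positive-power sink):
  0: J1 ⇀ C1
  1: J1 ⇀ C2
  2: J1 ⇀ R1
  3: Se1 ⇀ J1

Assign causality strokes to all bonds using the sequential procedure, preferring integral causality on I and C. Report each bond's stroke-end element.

b0 |J1
b1 |J1
b2 |R1
b3 |J1

bond 3 |J1  (source Se1 imposes e)
bond 0 |J1  (C1 integral (e out))
bond 1 |J1  (C2 outputs effort q/C2)
bond 2 |R1  (J1: last free bond brings flow in)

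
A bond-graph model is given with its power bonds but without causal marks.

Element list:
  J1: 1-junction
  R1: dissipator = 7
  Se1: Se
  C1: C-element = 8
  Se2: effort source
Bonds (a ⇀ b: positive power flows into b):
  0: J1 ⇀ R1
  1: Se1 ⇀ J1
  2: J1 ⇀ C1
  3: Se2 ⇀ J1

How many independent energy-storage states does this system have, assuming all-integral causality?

b1 stroke at J1  (Se1 (Se) sets effort on bond)
b3 stroke at J1  (Se2 fixes effort; stroke away)
b2 stroke at J1  (prefer integral on C1)
b0 stroke at R1  (J1 needs exactly one f-in)

1  (C1 all integral)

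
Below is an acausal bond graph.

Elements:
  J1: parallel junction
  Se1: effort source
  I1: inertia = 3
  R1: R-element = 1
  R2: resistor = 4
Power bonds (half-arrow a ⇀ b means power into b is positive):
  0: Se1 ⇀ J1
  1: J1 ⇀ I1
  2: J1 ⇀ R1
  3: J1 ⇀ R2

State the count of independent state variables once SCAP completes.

1  (I1 all integral)

#0 |J1  (Se1: effort source, stroke at far end)
#1 |I1  (J1: bond 0 brought effort, rest push out)
#2 |R1  (J1: bond 0 brought effort, rest push out)
#3 |R2  (J1: bond 0 brought effort, rest push out)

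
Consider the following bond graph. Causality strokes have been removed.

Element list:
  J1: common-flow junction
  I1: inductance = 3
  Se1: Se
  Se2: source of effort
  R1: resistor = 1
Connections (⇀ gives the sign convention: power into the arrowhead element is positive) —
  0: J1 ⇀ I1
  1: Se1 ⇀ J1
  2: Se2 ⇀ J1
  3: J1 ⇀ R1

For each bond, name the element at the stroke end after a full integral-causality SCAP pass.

β1 →J1  (Se1: effort source, stroke at far end)
β2 →J1  (Se2 fixes effort; stroke away)
β0 →I1  (I1 outputs flow p/I1)
β3 →J1  (1-jn J1 has f-setter on 0)

#0 stroke→I1
#1 stroke→J1
#2 stroke→J1
#3 stroke→J1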